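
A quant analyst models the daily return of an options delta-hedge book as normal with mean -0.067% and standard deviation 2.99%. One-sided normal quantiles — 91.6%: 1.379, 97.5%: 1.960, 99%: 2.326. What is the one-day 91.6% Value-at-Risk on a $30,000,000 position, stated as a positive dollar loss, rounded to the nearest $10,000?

$1,260,000

VaR = −μ + z·σ = −(-0.067%) + 1.379 × 2.99% = 4.190%.
On $30,000,000: 0.04190 × $30,000,000 = $1,257,000.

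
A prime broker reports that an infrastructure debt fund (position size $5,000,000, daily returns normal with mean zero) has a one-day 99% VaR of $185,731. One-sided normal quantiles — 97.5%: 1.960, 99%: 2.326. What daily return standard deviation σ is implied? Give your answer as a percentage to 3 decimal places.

1.597%

VaR as a fraction: $185,731 / $5,000,000 = 3.715%.
σ = VaR / z = 3.715% / 2.326 = 1.597%.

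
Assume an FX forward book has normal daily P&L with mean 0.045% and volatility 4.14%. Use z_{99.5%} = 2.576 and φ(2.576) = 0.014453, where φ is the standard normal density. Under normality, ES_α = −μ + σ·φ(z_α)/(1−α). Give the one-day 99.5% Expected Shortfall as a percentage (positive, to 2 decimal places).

11.92%

Tail multiplier: φ(z)/(1−α) = 0.014453 / 0.005 = 2.891.
ES = −(0.045%) + 4.14% × 2.891 = 11.924%.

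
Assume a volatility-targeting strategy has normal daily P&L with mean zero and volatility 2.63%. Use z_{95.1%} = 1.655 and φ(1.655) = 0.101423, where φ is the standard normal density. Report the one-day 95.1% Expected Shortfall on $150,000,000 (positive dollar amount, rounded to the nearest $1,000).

$8,166,000

Tail multiplier: φ(z)/(1−α) = 0.101423 / 0.049 = 2.070.
ES = 2.63% × 2.070 = 5.444%.
On $150,000,000: 0.05444 × $150,000,000 = $8,166,000.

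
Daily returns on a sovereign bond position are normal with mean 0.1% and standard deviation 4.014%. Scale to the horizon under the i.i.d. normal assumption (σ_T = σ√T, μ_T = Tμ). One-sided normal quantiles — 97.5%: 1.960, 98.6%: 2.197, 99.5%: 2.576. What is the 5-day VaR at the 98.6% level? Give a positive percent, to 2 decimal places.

σ_{5d} = 4.014% × √5 = 8.976%; μ_{5d} = 5 × 0.1% = 0.500%.
VaR = −(0.500%) + 2.197 × 8.976% = 19.220%.

19.22%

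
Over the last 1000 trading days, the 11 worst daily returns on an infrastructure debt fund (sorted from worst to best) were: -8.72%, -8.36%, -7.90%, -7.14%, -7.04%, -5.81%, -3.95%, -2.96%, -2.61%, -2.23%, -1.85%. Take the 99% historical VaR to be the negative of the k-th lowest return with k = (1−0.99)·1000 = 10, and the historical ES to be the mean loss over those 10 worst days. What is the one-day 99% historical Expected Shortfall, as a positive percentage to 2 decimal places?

5.67%

The 10 worst returns sum to -56.72%.
ES = −(-56.72%) / 10 = 5.672% ≈ 5.67%.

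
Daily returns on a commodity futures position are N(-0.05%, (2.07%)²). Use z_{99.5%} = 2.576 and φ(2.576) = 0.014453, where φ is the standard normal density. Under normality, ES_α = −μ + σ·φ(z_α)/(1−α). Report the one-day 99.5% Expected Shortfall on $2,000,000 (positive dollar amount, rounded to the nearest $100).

Tail multiplier: φ(z)/(1−α) = 0.014453 / 0.005 = 2.891.
ES = −(-0.05%) + 2.07% × 2.891 = 6.034%.
On $2,000,000: 0.06034 × $2,000,000 = $120,680.

$120,700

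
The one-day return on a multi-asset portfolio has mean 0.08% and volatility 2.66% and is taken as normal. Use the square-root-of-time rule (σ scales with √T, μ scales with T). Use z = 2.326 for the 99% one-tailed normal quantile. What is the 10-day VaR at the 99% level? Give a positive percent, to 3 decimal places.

18.766%

σ_{10d} = 2.66% × √10 = 8.412%; μ_{10d} = 10 × 0.08% = 0.800%.
VaR = −(0.800%) + 2.326 × 8.412% = 18.766%.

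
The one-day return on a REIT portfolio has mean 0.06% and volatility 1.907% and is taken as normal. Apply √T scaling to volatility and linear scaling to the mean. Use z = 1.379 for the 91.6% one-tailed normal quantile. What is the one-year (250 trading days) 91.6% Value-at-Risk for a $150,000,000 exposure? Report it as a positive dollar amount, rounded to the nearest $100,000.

σ_{250d} = 1.907% × √250 = 30.152%; μ_{250d} = 250 × 0.06% = 15.000%.
VaR = −(15.000%) + 1.379 × 30.152% = 26.580%.
On $150,000,000: 0.26580 × $150,000,000 = $39,870,000.

$39,900,000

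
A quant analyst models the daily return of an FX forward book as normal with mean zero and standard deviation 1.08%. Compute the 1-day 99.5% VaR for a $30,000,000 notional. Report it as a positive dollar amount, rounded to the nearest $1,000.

At 99.5% one-sided, z = 2.576.
VaR = z·σ = 2.576 × 1.08% = 2.782%.
On $30,000,000: 0.02782 × $30,000,000 = $834,600.

$835,000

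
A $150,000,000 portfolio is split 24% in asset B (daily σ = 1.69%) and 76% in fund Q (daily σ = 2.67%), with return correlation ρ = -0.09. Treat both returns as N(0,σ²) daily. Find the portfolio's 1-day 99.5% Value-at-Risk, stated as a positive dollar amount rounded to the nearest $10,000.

$7,860,000

σ_p² = 0.24²·1.69² + 0.76²·2.67² + 2·-0.09·0.24·0.76·1.69·2.67 = 4.1340 (%²).
σ_p = √4.1340 = 2.033%.
At 99.5%, z = 2.576.
VaR = 2.576 × 2.033% = 5.237%; on $150,000,000 that is $7,855,500.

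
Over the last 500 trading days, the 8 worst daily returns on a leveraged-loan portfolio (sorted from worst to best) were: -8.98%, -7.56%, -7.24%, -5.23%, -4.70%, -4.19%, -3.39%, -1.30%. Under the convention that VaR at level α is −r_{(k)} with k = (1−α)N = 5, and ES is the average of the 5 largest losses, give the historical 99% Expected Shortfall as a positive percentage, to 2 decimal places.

6.74%

The 5 worst returns sum to -33.71%.
ES = −(-33.71%) / 5 = 6.742% ≈ 6.74%.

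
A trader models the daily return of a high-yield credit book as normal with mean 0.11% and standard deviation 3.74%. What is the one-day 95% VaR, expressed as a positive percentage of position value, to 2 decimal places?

At 95% one-sided, z = 1.645.
VaR = −μ + z·σ = −(0.11%) + 1.645 × 3.74% = 6.042%.

6.04%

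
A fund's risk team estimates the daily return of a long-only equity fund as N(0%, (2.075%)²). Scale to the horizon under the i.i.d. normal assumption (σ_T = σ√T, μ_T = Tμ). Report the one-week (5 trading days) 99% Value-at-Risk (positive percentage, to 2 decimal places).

At 99%, z = 2.326.
σ_{5d} = 2.075% × √5 = 4.640%.
VaR = 2.326 × 4.640% = 10.793%.

10.79%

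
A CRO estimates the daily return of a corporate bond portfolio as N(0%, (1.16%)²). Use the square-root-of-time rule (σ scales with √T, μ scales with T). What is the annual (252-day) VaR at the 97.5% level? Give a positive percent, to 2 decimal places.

At 97.5%, z = 1.960.
σ_{252d} = 1.16% × √252 = 18.414%.
VaR = 1.960 × 18.414% = 36.091%.

36.09%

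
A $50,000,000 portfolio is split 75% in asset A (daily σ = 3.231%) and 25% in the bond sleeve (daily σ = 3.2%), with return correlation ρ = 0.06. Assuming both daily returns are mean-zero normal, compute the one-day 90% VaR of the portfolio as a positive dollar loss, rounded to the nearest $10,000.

$1,660,000

σ_p² = 0.75²·3.231² + 0.25²·3.2² + 2·0.06·0.75·0.25·3.231·3.2 = 6.7448 (%²).
σ_p = √6.7448 = 2.597%.
At 90%, z = 1.282.
VaR = 1.282 × 2.597% = 3.329%; on $50,000,000 that is $1,664,500.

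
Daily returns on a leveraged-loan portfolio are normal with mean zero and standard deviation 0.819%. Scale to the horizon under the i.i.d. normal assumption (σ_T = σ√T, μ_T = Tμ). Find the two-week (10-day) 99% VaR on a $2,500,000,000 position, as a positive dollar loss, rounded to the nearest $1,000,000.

$151,000,000

At 99%, z = 2.326.
σ_{10d} = 0.819% × √10 = 2.590%.
VaR = 2.326 × 2.590% = 6.024%.
On $2,500,000,000: 0.06024 × $2,500,000,000 = $150,600,000.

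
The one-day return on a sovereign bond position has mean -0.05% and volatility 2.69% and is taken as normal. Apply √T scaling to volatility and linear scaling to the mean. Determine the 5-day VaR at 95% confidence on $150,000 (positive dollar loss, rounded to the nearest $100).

At 95%, z = 1.645.
σ_{5d} = 2.69% × √5 = 6.015%; μ_{5d} = 5 × -0.05% = -0.250%.
VaR = −(-0.250%) + 1.645 × 6.015% = 10.145%.
On $150,000: 0.10145 × $150,000 = $15,218.

$15,200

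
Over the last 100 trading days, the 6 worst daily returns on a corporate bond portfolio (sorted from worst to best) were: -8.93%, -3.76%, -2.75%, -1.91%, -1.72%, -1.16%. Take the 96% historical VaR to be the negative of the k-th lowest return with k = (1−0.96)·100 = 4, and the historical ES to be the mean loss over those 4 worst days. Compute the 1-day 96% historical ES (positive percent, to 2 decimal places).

The 4 worst returns sum to -17.35%.
ES = −(-17.35%) / 4 = 4.3375% ≈ 4.34%.

4.34%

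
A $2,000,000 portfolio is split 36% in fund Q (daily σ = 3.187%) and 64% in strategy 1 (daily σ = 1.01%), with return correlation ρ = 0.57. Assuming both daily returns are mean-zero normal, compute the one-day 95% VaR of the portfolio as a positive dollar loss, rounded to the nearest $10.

$52,840

σ_p² = 0.36²·3.187² + 0.64²·1.01² + 2·0.57·0.36·0.64·3.187·1.01 = 2.5796 (%²).
σ_p = √2.5796 = 1.606%.
At 95%, z = 1.645.
VaR = 1.645 × 1.606% = 2.642%; on $2,000,000 that is $52,840.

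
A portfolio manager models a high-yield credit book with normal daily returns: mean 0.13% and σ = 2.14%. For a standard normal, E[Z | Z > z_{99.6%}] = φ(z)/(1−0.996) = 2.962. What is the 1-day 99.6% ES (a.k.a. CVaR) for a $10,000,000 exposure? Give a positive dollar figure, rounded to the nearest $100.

ES = −(0.13%) + 2.14% × 2.962 = 6.209%.
On $10,000,000: 0.06209 × $10,000,000 = $620,900.

$620,900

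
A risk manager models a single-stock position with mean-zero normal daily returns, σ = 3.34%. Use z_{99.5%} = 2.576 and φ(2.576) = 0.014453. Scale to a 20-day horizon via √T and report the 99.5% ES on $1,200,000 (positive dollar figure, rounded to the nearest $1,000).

σ_{20d} = 3.34% × √20 = 14.937%.
ES multiplier = φ(z)/(1−α) = 0.014453/0.005 = 2.891.
ES = 14.937% × 2.891 = 43.183%; on $1,200,000: $518,196.

$518,000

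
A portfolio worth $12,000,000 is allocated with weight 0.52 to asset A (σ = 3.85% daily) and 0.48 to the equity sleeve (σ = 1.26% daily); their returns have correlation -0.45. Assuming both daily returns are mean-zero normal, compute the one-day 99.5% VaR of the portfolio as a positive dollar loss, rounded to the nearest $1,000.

$560,000

σ_p² = 0.52²·3.85² + 0.48²·1.26² + 2·-0.45·0.52·0.48·3.85·1.26 = 3.2841 (%²).
σ_p = √3.2841 = 1.812%.
At 99.5%, z = 2.576.
VaR = 2.576 × 1.812% = 4.668%; on $12,000,000 that is $560,160.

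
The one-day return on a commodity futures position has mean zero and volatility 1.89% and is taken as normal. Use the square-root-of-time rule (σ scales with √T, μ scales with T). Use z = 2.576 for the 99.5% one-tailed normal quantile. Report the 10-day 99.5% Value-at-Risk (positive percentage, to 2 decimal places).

15.40%

σ_{10d} = 1.89% × √10 = 5.977%.
VaR = 2.576 × 5.977% = 15.397%.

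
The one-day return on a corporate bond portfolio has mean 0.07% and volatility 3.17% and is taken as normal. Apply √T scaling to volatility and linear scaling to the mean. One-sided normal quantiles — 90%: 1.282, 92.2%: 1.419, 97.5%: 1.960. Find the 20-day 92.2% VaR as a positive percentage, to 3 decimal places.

σ_{20d} = 3.17% × √20 = 14.177%; μ_{20d} = 20 × 0.07% = 1.400%.
VaR = −(1.400%) + 1.419 × 14.177% = 18.717%.

18.717%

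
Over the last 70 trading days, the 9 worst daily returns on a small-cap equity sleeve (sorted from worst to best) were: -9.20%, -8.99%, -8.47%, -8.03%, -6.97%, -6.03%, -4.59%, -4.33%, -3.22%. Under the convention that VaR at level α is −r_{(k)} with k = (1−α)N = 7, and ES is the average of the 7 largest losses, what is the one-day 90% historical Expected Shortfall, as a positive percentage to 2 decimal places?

7.47%

The 7 worst returns sum to -52.28%.
ES = −(-52.28%) / 7 = 7.4685…% ≈ 7.47%.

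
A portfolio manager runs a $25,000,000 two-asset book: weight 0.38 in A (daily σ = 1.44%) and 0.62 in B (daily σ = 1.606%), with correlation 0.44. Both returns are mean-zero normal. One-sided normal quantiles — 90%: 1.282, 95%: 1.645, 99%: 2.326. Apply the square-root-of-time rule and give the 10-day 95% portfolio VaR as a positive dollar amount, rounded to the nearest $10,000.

σ_p = √(0.38²·1.44² + 0.62²·1.606² + 2·0.44·0.38·0.62·1.44·1.606) = 1.331%.
σ_{10d} = 1.331% × √10 = 4.209%.
VaR = 1.645 × 4.209% = 6.924%; on $25,000,000 that is $1,731,000.

$1,730,000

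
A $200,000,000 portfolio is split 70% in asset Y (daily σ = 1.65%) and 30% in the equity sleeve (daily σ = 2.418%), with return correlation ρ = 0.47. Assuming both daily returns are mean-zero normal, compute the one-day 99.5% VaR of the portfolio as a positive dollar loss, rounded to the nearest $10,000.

$8,380,000

σ_p² = 0.7²·1.65² + 0.3²·2.418² + 2·0.47·0.7·0.3·1.65·2.418 = 2.6478 (%²).
σ_p = √2.6478 = 1.627%.
At 99.5%, z = 2.576.
VaR = 2.576 × 1.627% = 4.191%; on $200,000,000 that is $8,382,000.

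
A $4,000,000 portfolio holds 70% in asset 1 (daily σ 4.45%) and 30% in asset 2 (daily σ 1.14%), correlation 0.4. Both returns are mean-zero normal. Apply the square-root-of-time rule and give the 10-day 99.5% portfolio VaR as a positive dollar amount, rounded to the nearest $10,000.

σ_p = √(0.7²·4.45² + 0.3²·1.14² + 2·0.4·0.7·0.3·4.45·1.14) = 3.267%.
σ_{10d} = 3.267% × √10 = 10.331%.
z(99.5%) = 2.576.
VaR = 2.576 × 10.331% = 26.613%; on $4,000,000 that is $1,064,520.

$1,060,000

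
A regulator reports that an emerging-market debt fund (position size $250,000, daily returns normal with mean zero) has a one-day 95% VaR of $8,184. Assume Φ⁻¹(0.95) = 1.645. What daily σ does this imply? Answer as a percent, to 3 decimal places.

VaR as a fraction: $8,184 / $250,000 = 3.274%.
σ = VaR / z = 3.274% / 1.645 = 1.990%.

1.990%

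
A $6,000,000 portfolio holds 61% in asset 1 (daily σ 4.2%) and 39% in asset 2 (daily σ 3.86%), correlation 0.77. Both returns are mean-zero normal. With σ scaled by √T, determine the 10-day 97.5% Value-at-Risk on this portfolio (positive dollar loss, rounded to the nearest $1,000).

σ_p = √(0.61²·4.2² + 0.39²·3.86² + 2·0.77·0.61·0.39·4.2·3.86) = 3.843%.
σ_{10d} = 3.843% × √10 = 12.153%.
z(97.5%) = 1.960.
VaR = 1.960 × 12.153% = 23.820%; on $6,000,000 that is $1,429,200.

$1,429,000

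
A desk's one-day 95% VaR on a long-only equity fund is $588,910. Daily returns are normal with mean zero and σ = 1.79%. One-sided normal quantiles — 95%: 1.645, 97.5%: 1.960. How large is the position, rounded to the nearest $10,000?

$20,000,000

VaR as a fraction of value: z·σ = 1.645 × 1.79% = 2.94455%.
Position = $588,910 / 0.0294455 = $20,000,000.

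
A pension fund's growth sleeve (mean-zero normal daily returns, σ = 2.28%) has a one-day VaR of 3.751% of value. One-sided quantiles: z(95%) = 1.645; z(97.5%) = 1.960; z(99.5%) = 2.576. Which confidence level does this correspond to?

95%

Implied z = VaR/σ = 3.751 / 2.28 = 1.645.
This matches z(95%) = 1.645.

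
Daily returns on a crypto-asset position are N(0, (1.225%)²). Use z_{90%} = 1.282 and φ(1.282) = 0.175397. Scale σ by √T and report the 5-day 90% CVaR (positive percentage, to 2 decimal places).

4.80%

σ_{5d} = 1.225% × √5 = 2.739%.
ES multiplier = φ(z)/(1−α) = 0.175397/0.1 = 1.754.
ES = 2.739% × 1.754 = 4.804%.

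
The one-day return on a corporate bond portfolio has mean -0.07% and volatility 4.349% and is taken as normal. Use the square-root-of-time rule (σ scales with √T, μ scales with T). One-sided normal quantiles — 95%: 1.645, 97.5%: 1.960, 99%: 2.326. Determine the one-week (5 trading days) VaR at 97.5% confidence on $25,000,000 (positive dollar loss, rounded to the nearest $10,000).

σ_{5d} = 4.349% × √5 = 9.725%; μ_{5d} = 5 × -0.07% = -0.350%.
VaR = −(-0.350%) + 1.960 × 9.725% = 19.411%.
On $25,000,000: 0.19411 × $25,000,000 = $4,852,750.

$4,850,000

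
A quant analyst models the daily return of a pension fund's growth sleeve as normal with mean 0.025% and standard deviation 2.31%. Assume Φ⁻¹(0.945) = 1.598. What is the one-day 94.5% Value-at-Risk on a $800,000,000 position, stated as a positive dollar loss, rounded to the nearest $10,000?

VaR = −μ + z·σ = −(0.025%) + 1.598 × 2.31% = 3.666%.
On $800,000,000: 0.03666 × $800,000,000 = $29,328,000.

$29,330,000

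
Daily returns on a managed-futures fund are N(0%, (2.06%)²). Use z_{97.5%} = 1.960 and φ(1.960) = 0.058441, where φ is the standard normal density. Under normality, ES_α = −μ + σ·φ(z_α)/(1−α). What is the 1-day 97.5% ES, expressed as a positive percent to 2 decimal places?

Tail multiplier: φ(z)/(1−α) = 0.058441 / 0.025 = 2.338.
ES = 2.06% × 2.338 = 4.816%.

4.82%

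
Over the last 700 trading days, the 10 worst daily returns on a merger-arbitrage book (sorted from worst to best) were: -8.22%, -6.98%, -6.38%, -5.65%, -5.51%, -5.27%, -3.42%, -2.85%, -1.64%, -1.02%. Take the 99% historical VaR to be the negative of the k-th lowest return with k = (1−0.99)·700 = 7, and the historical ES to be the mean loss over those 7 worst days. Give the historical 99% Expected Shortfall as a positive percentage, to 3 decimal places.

5.919%

The 7 worst returns sum to -41.43%.
ES = −(-41.43%) / 7 = 5.9185…% ≈ 5.919%.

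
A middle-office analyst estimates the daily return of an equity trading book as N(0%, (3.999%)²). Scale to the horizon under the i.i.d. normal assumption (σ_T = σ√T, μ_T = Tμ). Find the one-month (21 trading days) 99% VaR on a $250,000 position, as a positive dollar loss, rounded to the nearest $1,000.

At 99%, z = 2.326.
σ_{21d} = 3.999% × √21 = 18.326%.
VaR = 2.326 × 18.326% = 42.626%.
On $250,000: 0.42626 × $250,000 = $106,565.

$107,000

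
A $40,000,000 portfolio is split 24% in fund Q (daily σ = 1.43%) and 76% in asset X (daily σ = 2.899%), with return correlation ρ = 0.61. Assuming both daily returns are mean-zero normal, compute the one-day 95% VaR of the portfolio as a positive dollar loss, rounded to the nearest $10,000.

$1,600,000

σ_p² = 0.24²·1.43² + 0.76²·2.899² + 2·0.61·0.24·0.76·1.43·2.899 = 5.8946 (%²).
σ_p = √5.8946 = 2.428%.
At 95%, z = 1.645.
VaR = 1.645 × 2.428% = 3.994%; on $40,000,000 that is $1,597,600.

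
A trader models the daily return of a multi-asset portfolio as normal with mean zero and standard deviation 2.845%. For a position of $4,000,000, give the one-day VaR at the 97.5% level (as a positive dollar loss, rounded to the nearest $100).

$223,000

At 97.5% one-sided, z = 1.960.
VaR = z·σ = 1.960 × 2.845% = 5.576%.
On $4,000,000: 0.05576 × $4,000,000 = $223,040.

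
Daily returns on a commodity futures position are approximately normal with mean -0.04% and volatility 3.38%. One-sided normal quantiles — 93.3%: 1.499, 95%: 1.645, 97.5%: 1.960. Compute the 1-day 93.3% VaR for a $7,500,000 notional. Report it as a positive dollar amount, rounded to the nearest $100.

VaR = −μ + z·σ = −(-0.04%) + 1.499 × 3.38% = 5.107%.
On $7,500,000: 0.05107 × $7,500,000 = $383,025.

$383,000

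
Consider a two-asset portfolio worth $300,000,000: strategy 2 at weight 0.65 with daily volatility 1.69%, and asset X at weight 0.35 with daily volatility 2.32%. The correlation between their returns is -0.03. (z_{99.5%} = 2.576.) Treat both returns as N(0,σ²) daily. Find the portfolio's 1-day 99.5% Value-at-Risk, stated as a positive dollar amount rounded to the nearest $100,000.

σ_p² = 0.65²·1.69² + 0.35²·2.32² + 2·-0.03·0.65·0.35·1.69·2.32 = 1.8125 (%²).
σ_p = √1.8125 = 1.346%.
VaR = 2.576 × 1.346% = 3.467%; on $300,000,000 that is $10,401,000.

$10,400,000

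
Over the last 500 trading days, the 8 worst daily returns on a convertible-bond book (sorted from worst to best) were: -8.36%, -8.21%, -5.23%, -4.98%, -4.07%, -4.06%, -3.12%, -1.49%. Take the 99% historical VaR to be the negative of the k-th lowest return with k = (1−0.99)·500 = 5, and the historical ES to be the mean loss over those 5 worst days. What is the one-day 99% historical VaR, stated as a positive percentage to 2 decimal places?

4.07%

k = 5; the 5th lowest return is -4.07%, so VaR = 4.07%.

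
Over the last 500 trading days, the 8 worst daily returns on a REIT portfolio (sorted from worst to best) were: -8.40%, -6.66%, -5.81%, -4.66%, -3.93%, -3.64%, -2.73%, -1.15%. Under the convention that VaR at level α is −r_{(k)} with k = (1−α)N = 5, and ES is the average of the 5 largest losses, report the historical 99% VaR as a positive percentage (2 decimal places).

k = 5; the 5th lowest return is -3.93%, so VaR = 3.93%.

3.93%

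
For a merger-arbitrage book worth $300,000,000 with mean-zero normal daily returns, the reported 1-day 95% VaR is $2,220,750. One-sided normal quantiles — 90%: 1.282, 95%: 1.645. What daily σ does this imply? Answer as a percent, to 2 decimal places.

0.45%

VaR as a fraction: $2,220,750 / $300,000,000 = 0.740%.
σ = VaR / z = 0.740% / 1.645 = 0.450%.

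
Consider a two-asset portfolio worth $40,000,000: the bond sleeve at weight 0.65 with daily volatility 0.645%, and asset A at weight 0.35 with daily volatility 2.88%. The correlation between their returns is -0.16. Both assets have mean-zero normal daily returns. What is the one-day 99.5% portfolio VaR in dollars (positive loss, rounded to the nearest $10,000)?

σ_p² = 0.65²·0.645² + 0.35²·2.88² + 2·-0.16·0.65·0.35·0.645·2.88 = 1.0566 (%²).
σ_p = √1.0566 = 1.028%.
At 99.5%, z = 2.576.
VaR = 2.576 × 1.028% = 2.648%; on $40,000,000 that is $1,059,200.

$1,060,000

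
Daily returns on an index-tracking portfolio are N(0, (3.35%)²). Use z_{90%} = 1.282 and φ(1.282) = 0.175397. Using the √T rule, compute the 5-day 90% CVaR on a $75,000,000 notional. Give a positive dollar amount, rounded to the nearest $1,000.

σ_{5d} = 3.35% × √5 = 7.491%.
ES multiplier = φ(z)/(1−α) = 0.175397/0.1 = 1.754.
ES = 7.491% × 1.754 = 13.139%; on $75,000,000: $9,854,250.

$9,854,000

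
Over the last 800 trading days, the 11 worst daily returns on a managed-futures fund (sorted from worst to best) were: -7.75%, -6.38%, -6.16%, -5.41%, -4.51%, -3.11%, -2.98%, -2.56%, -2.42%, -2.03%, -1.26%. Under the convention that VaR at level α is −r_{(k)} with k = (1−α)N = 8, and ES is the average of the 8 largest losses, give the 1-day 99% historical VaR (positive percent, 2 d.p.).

2.56%

k = 8; the 8th lowest return is -2.56%, so VaR = 2.56%.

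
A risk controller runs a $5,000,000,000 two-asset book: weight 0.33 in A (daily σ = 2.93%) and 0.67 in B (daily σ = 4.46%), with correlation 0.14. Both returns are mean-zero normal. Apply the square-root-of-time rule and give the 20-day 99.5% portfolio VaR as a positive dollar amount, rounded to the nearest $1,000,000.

$1,882,000,000

σ_p = √(0.33²·2.93² + 0.67²·4.46² + 2·0.14·0.33·0.67·2.93·4.46) = 3.267%.
σ_{20d} = 3.267% × √20 = 14.610%.
z(99.5%) = 2.576.
VaR = 2.576 × 14.610% = 37.635%; on $5,000,000,000 that is $1,881,750,000.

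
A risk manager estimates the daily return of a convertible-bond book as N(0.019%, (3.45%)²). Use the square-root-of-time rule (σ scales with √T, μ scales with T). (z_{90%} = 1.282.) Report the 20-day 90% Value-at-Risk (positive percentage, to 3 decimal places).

19.400%

σ_{20d} = 3.45% × √20 = 15.429%; μ_{20d} = 20 × 0.019% = 0.380%.
VaR = −(0.380%) + 1.282 × 15.429% = 19.400%.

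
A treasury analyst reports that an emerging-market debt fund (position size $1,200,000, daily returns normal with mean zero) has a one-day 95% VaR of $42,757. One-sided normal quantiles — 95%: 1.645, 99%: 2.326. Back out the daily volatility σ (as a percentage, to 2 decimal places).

2.17%

VaR as a fraction: $42,757 / $1,200,000 = 3.563%.
σ = VaR / z = 3.563% / 1.645 = 2.166%.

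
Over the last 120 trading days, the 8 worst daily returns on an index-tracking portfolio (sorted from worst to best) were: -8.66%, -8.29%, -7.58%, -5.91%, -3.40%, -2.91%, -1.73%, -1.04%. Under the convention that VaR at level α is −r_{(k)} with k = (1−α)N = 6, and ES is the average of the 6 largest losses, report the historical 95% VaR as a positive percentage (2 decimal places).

k = 6; the 6th lowest return is -2.91%, so VaR = 2.91%.

2.91%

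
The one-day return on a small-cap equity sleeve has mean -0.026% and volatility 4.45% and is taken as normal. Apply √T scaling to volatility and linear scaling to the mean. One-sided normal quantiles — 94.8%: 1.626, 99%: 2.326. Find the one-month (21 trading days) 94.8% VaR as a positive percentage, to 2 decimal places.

σ_{21d} = 4.45% × √21 = 20.392%; μ_{21d} = 21 × -0.026% = -0.546%.
VaR = −(-0.546%) + 1.626 × 20.392% = 33.703%.

33.70%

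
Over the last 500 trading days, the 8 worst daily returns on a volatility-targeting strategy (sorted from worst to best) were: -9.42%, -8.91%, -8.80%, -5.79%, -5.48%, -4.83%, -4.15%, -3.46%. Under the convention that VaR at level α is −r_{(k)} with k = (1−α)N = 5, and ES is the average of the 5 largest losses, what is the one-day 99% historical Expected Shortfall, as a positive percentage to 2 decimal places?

7.68%

The 5 worst returns sum to -38.40%.
ES = −(-38.40%) / 5 = 7.68%.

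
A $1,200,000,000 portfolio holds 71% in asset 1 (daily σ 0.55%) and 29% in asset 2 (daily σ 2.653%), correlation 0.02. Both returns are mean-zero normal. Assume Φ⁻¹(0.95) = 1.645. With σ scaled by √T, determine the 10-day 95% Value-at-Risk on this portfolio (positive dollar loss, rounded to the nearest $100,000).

$54,300,000

σ_p = √(0.71²·0.55² + 0.29²·2.653² + 2·0.02·0.71·0.29·0.55·2.653) = 0.870%.
σ_{10d} = 0.870% × √10 = 2.751%.
VaR = 1.645 × 2.751% = 4.525%; on $1,200,000,000 that is $54,300,000.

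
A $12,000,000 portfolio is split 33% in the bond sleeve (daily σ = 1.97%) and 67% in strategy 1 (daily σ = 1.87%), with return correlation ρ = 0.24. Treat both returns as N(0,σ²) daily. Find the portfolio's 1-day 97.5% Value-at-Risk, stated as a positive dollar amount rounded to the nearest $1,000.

$363,000

σ_p² = 0.33²·1.97² + 0.67²·1.87² + 2·0.24·0.33·0.67·1.97·1.87 = 2.3834 (%²).
σ_p = √2.3834 = 1.544%.
At 97.5%, z = 1.960.
VaR = 1.960 × 1.544% = 3.026%; on $12,000,000 that is $363,120.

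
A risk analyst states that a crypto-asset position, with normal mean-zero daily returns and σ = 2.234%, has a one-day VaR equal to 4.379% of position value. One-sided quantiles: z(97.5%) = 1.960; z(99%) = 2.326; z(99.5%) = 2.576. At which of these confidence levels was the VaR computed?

97.5%

Implied z = VaR/σ = 4.379 / 2.234 = 1.960.
This matches z(97.5%) = 1.960.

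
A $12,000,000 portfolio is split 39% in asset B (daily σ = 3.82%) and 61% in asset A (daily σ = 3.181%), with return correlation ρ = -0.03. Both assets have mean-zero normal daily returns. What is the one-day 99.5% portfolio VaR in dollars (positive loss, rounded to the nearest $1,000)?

σ_p² = 0.39²·3.82² + 0.61²·3.181² + 2·-0.03·0.39·0.61·3.82·3.181 = 5.8112 (%²).
σ_p = √5.8112 = 2.411%.
At 99.5%, z = 2.576.
VaR = 2.576 × 2.411% = 6.211%; on $12,000,000 that is $745,320.

$745,000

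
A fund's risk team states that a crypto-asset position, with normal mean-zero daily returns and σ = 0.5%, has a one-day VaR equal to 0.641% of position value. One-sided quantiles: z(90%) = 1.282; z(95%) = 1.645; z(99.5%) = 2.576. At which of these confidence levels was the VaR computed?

90%

Implied z = VaR/σ = 0.641 / 0.5 = 1.282.
This matches z(90%) = 1.282.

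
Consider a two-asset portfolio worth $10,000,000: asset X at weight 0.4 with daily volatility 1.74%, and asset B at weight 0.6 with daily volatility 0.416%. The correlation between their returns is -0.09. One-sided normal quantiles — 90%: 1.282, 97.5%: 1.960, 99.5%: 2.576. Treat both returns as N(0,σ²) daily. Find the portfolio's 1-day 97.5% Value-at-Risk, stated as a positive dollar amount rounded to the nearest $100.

σ_p² = 0.4²·1.74² + 0.6²·0.416² + 2·-0.09·0.4·0.6·1.74·0.416 = 0.5154 (%²).
σ_p = √0.5154 = 0.718%.
VaR = 1.960 × 0.718% = 1.407%; on $10,000,000 that is $140,700.

$140,700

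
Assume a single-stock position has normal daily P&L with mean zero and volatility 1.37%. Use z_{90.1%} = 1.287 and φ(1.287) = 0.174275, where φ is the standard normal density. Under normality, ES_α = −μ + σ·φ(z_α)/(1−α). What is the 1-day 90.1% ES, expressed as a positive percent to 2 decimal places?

Tail multiplier: φ(z)/(1−α) = 0.174275 / 0.099 = 1.760.
ES = 1.37% × 1.760 = 2.411%.

2.41%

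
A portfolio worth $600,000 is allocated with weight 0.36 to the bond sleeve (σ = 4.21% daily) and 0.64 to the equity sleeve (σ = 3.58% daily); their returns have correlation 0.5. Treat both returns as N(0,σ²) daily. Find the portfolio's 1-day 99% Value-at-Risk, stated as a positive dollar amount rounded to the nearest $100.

$46,300

σ_p² = 0.36²·4.21² + 0.64²·3.58² + 2·0.5·0.36·0.64·4.21·3.58 = 11.0192 (%²).
σ_p = √11.0192 = 3.320%.
At 99%, z = 2.326.
VaR = 2.326 × 3.320% = 7.722%; on $600,000 that is $46,332.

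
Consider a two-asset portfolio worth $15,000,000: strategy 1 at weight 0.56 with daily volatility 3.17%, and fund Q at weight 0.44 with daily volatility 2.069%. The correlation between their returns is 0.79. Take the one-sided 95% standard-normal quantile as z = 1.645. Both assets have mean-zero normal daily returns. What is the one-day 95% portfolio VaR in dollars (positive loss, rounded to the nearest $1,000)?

$631,000

σ_p² = 0.56²·3.17² + 0.44²·2.069² + 2·0.79·0.56·0.44·3.17·2.069 = 6.5335 (%²).
σ_p = √6.5335 = 2.556%.
VaR = 1.645 × 2.556% = 4.205%; on $15,000,000 that is $630,750.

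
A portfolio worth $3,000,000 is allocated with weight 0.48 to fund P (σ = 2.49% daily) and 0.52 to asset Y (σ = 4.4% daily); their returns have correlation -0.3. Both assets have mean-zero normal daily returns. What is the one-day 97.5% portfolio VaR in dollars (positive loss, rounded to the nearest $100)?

$131,800

σ_p² = 0.48²·2.49² + 0.52²·4.4² + 2·-0.3·0.48·0.52·2.49·4.4 = 5.0227 (%²).
σ_p = √5.0227 = 2.241%.
At 97.5%, z = 1.960.
VaR = 1.960 × 2.241% = 4.392%; on $3,000,000 that is $131,760.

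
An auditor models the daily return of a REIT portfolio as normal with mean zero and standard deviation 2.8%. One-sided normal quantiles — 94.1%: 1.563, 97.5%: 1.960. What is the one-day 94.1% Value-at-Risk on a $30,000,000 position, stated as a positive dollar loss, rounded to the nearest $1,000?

$1,313,000

VaR = z·σ = 1.563 × 2.8% = 4.376%.
On $30,000,000: 0.04376 × $30,000,000 = $1,312,800.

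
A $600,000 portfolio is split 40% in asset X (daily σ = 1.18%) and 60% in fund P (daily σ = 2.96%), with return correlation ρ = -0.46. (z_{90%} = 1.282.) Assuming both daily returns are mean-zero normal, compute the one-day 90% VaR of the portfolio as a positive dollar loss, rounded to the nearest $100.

σ_p² = 0.4²·1.18² + 0.6²·2.96² + 2·-0.46·0.4·0.6·1.18·2.96 = 2.6057 (%²).
σ_p = √2.6057 = 1.614%.
VaR = 1.282 × 1.614% = 2.069%; on $600,000 that is $12,414.

$12,400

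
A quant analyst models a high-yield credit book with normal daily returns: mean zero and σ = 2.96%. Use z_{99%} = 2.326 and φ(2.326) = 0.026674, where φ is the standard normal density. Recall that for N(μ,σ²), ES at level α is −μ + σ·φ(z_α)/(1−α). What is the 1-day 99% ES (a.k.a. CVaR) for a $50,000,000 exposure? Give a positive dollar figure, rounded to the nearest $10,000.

Tail multiplier: φ(z)/(1−α) = 0.026674 / 0.01 = 2.667.
ES = 2.96% × 2.667 = 7.894%.
On $50,000,000: 0.07894 × $50,000,000 = $3,947,000.

$3,950,000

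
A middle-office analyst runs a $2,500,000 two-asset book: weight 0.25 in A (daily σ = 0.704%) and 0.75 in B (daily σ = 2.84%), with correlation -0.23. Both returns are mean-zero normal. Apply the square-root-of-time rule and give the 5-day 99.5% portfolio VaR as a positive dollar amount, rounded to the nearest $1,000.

$302,000

σ_p = √(0.25²·0.704² + 0.75²·2.84² + 2·-0.23·0.25·0.75·0.704·2.84) = 2.097%.
σ_{5d} = 2.097% × √5 = 4.689%.
z(99.5%) = 2.576.
VaR = 2.576 × 4.689% = 12.079%; on $2,500,000 that is $301,975.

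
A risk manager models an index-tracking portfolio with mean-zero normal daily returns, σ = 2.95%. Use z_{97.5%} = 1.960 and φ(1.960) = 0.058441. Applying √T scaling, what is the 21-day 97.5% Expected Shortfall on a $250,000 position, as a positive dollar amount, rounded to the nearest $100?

σ_{21d} = 2.95% × √21 = 13.519%.
ES multiplier = φ(z)/(1−α) = 0.058441/0.025 = 2.338.
ES = 13.519% × 2.338 = 31.607%; on $250,000: $79,018.

$79,000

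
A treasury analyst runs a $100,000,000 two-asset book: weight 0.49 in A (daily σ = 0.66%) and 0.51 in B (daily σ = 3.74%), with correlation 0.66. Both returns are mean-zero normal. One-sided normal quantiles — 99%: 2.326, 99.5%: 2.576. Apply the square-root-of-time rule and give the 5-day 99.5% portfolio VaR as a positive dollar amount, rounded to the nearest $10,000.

$12,300,000

σ_p = √(0.49²·0.66² + 0.51²·3.74² + 2·0.66·0.49·0.51·0.66·3.74) = 2.135%.
σ_{5d} = 2.135% × √5 = 4.774%.
VaR = 2.576 × 4.774% = 12.298%; on $100,000,000 that is $12,298,000.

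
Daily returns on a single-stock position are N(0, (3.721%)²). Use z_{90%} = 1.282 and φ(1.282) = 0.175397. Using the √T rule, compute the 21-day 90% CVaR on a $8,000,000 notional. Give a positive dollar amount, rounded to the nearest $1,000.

$2,393,000

σ_{21d} = 3.721% × √21 = 17.052%.
ES multiplier = φ(z)/(1−α) = 0.175397/0.1 = 1.754.
ES = 17.052% × 1.754 = 29.909%; on $8,000,000: $2,392,720.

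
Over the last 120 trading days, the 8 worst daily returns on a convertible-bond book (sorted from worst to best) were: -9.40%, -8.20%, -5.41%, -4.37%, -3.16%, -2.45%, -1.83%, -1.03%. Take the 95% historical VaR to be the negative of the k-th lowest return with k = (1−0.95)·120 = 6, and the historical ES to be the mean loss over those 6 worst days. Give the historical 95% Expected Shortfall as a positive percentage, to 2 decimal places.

The 6 worst returns sum to -32.99%.
ES = −(-32.99%) / 6 = 5.4983…% ≈ 5.50%.

5.50%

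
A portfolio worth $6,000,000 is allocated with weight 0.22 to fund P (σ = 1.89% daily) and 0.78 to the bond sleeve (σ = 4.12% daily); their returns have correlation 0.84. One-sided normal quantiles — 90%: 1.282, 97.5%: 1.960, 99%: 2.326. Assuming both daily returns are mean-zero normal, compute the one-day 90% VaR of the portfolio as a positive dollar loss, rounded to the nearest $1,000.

$275,000

σ_p² = 0.22²·1.89² + 0.78²·4.12² + 2·0.84·0.22·0.78·1.89·4.12 = 12.7450 (%²).
σ_p = √12.7450 = 3.570%.
VaR = 1.282 × 3.570% = 4.577%; on $6,000,000 that is $274,620.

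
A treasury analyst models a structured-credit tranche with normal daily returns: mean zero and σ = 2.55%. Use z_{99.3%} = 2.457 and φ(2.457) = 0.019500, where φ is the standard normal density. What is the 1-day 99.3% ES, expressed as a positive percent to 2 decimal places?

Tail multiplier: φ(z)/(1−α) = 0.019500 / 0.007 = 2.786.
ES = 2.55% × 2.786 = 7.104%.

7.10%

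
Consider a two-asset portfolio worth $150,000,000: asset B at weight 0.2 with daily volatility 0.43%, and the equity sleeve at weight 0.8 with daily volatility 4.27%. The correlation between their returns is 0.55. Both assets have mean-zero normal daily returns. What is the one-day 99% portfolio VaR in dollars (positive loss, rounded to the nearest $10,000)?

$12,090,000

σ_p² = 0.2²·0.43² + 0.8²·4.27² + 2·0.55·0.2·0.8·0.43·4.27 = 11.9996 (%²).
σ_p = √11.9996 = 3.464%.
At 99%, z = 2.326.
VaR = 2.326 × 3.464% = 8.057%; on $150,000,000 that is $12,085,500.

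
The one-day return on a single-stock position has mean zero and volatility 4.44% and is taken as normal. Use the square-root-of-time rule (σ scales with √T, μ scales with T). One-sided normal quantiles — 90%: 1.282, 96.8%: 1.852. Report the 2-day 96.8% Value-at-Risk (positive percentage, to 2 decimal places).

σ_{2d} = 4.44% × √2 = 6.279%.
VaR = 1.852 × 6.279% = 11.629%.

11.63%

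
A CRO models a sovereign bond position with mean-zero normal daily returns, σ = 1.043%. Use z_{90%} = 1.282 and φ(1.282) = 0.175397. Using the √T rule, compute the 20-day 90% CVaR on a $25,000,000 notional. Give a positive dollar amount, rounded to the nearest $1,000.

σ_{20d} = 1.043% × √20 = 4.664%.
ES multiplier = φ(z)/(1−α) = 0.175397/0.1 = 1.754.
ES = 4.664% × 1.754 = 8.181%; on $25,000,000: $2,045,250.

$2,045,000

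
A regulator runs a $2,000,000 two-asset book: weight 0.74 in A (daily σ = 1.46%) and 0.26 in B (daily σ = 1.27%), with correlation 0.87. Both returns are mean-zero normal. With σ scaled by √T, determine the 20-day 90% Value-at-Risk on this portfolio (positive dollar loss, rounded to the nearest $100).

$157,900

σ_p = √(0.74²·1.46² + 0.26²·1.27² + 2·0.87·0.74·0.26·1.46·1.27) = 1.377%.
σ_{20d} = 1.377% × √20 = 6.158%.
z(90%) = 1.282.
VaR = 1.282 × 6.158% = 7.895%; on $2,000,000 that is $157,900.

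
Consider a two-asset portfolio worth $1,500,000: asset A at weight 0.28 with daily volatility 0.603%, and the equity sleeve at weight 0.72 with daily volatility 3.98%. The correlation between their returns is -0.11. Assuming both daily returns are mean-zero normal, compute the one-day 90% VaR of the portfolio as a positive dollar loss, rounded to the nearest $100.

$54,800

σ_p² = 0.28²·0.603² + 0.72²·3.98² + 2·-0.11·0.28·0.72·0.603·3.98 = 8.1337 (%²).
σ_p = √8.1337 = 2.852%.
At 90%, z = 1.282.
VaR = 1.282 × 2.852% = 3.656%; on $1,500,000 that is $54,840.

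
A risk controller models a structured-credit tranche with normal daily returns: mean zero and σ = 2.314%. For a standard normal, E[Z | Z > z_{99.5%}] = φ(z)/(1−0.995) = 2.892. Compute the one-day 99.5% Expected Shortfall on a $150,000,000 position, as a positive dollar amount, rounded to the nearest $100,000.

ES = 2.314% × 2.892 = 6.692%.
On $150,000,000: 0.06692 × $150,000,000 = $10,038,000.

$10,000,000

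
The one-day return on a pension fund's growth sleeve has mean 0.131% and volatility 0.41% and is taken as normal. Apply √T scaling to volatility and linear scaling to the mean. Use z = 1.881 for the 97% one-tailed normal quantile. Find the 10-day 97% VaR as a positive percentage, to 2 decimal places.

1.13%

σ_{10d} = 0.41% × √10 = 1.297%; μ_{10d} = 10 × 0.131% = 1.310%.
VaR = −(1.310%) + 1.881 × 1.297% = 1.130%.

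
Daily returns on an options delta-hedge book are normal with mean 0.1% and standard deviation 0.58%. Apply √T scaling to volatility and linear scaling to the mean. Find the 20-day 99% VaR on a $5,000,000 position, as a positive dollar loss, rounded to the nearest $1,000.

$202,000

At 99%, z = 2.326.
σ_{20d} = 0.58% × √20 = 2.594%; μ_{20d} = 20 × 0.1% = 2.000%.
VaR = −(2.000%) + 2.326 × 2.594% = 4.034%.
On $5,000,000: 0.04034 × $5,000,000 = $201,700.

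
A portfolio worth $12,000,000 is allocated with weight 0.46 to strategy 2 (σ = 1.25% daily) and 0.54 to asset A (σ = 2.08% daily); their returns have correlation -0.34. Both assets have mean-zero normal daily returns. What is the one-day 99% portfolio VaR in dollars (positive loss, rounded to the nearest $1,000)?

$300,000

σ_p² = 0.46²·1.25² + 0.54²·2.08² + 2·-0.34·0.46·0.54·1.25·2.08 = 1.1530 (%²).
σ_p = √1.1530 = 1.074%.
At 99%, z = 2.326.
VaR = 2.326 × 1.074% = 2.498%; on $12,000,000 that is $299,760.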